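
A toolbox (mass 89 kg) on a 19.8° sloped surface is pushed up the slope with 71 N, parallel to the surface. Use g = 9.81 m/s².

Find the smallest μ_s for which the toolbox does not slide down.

N = m g cos θ = 821.5 N.
Friction must make up the shortfall along the incline: f = m g sin θ − P = 295.7 − 71 = 224.7 N.
At the threshold f = μ_s N, so μ_s,min = 224.7/821.5 = 0.274.

μ_s,min ≈ 0.274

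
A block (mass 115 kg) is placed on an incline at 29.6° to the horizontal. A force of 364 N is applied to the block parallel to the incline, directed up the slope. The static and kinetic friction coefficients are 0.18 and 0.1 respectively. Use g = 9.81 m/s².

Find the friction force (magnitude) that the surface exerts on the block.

The normal reaction is N = m g cos θ = 980.9 N.
For equilibrium along the incline the friction force must supply f = m g sin θ − P = 557.2 − 364 = 193.2 N (positive meaning up-slope).
The static-friction ceiling is μ_s N = 0.18 × 980.9 = 176.6 N.
|193.2| exceeds 176.6 N, so the block slips down-slope; friction is kinetic, f = μ_k N = 0.1×980.9 = 98.1 N.

f ≈ 98.1 N (up the incline)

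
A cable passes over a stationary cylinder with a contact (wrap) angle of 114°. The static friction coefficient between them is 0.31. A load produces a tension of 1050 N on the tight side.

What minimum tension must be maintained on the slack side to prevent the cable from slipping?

T_min ≈ 567 N

Capstan equation at impending slip: T_tight/T_slack = e^{μβ}.
β = 114° = 1.99 rad; e^{μβ} = e^{0.31×1.99} = 1.853.
T_slack = T_tight / e^{μβ} = 1050 / 1.853 = 567 N.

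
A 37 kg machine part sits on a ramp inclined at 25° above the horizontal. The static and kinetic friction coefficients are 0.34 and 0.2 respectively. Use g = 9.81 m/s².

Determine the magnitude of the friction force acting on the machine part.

f ≈ 65.8 N (up the incline)

The normal reaction is N = m g cos θ = 329 N.
Along the slope the weight component is m g sin θ = 153.4 N; friction must supply exactly this, acting up-slope.
The static-friction ceiling is μ_s N = 0.34 × 329 = 111.8 N.
|153.4| exceeds 111.8 N, so the machine part slips down-slope; friction is kinetic, f = μ_k N = 0.2×329 = 65.8 N.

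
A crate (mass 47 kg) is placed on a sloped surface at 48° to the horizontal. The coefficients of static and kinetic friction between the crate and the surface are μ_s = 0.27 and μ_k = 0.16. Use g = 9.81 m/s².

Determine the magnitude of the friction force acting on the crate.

f ≈ 49.4 N (up the incline)

The normal reaction is N = m g cos θ = 308.5 N.
For equilibrium along the incline, friction must balance the weight component: f = m g sin θ = 342.6 N up the slope.
Static friction can supply at most μ_s N = 83.3 N.
Since |342.6| > 83.3 N, static friction cannot hold it; the crate slides down the incline and kinetic friction applies: f = μ_k N = 0.16 × 308.5 = 49.4 N.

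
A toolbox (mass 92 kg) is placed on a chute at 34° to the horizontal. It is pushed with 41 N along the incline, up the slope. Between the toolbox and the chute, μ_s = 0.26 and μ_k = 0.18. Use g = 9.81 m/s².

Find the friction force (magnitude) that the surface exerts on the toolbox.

Perpendicular to the surface, N = m g cos θ = 92·9.81·cos 34° = 748.2 N.
The friction needed for equilibrium is m g sin θ − P = 504.7 − 41 = 463.7 N, measured positive up-slope.
Maximum static friction available: μ_s N = 0.26 × 748.2 = 194.5 N.
Since |463.7| > 194.5 N, static friction cannot hold it; the toolbox slides down the incline and kinetic friction applies: f = μ_k N = 0.18 × 748.2 = 135 N.

f ≈ 135 N (up the incline)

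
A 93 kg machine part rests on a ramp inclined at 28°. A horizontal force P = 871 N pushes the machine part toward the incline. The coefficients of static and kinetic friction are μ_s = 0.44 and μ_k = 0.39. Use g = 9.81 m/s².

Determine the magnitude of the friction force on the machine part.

Resolve perpendicular to the incline: N = m g cos θ + P sin θ = 93×9.81×cos 28° + 871×sin 28° = 1214 N.
Along the incline, the net driving force (taking up-slope positive) is P cos θ − m g sin θ = 769 − 428.3 = 340.7 N, so equilibrium requires friction f = -340.7 N (down-slope).
The limit of static friction is μ_s N = 534.4 N.
Since 340.7 N is within the 534.4 N limit, the machine part stays put and friction is exactly 341 N.

f ≈ 341 N (down the incline)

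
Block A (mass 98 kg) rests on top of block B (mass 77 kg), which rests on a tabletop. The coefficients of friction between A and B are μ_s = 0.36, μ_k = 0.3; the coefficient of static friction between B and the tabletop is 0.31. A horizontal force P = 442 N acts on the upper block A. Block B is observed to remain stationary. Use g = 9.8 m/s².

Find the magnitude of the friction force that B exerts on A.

Normal force at the A–B interface: N₁ = m_A g = 960.4 N.
Maximum static friction on A from B: μ_s N₁ = 0.36×960.4 = 345.7 N.
Since P = 442 N > 345.7 N, A slides on B; the A–B friction is kinetic: f₁ = μ_k N₁ = 0.3×960.4 = 288 N.
By Newton's third law B feels 288 N forward from A. With B stationary, the floor's static friction on B balances it: f₂ = 288 N (well within μ_s(m_A+m_B)g = 531.6 N).

f ≈ 288 N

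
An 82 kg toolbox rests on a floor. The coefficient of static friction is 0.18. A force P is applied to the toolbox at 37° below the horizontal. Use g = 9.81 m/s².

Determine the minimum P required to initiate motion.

P ≈ 210 N

N = m g + P sin α (the push presses the toolbox into the floor).
At impending slip, P cos α = μ_s N = μ_s (m g + P sin α).
Solving: P (cos α − μ_s sin α) = μ_s m g → P = 0.18×804/(cos 37° − 0.18 sin 37°) = 145/0.6903 = 210 N.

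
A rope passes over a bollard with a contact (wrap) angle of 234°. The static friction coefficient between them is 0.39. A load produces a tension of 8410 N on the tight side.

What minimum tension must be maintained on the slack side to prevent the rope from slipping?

Capstan equation at impending slip: T_tight/T_slack = e^{μβ}.
β = 234° = 4.084 rad; e^{μβ} = e^{0.39×4.084} = 4.917.
T_slack = T_tight / e^{μβ} = 8410 / 4.917 = 1710 N.

T_min ≈ 1710 N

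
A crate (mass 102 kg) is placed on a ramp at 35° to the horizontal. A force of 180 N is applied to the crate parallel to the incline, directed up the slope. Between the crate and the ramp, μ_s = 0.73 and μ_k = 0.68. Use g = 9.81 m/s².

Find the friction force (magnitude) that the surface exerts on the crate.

Normal force: N = m g cos θ = 102 × 9.81 × cos 35° = 819.7 N.
The friction needed for equilibrium is m g sin θ − P = 573.9 − 180 = 393.9 N, measured positive up-slope.
Maximum static friction available: μ_s N = 0.73 × 819.7 = 598.4 N.
Since |393.9| ≤ 598.4 N, no slip — friction simply equals what equilibrium demands.

f ≈ 394 N (up the incline)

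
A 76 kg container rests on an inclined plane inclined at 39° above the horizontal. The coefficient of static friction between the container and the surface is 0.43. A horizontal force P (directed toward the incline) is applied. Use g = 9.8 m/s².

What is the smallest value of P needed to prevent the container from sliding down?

The container tends to slide down (tan θ > μ_s), so at the point of impending slip friction acts up-slope at its limit: f = μ_s N.
Perpendicular to the incline: N = m g cos θ + P sin θ.
Along the incline: P cos θ + μ_s N = m g sin θ, i.e. P cos θ + μ_s (m g cos θ + P sin θ) = m g sin θ.
Solving, P (cos θ + μ_s sin θ) = m g (sin θ − μ_s cos θ), so P = 745×0.2951/1.048 = 210 N.

P_min ≈ 210 N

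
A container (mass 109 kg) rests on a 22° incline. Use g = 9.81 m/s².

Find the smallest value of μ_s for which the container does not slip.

At the slip threshold m g sin θ = μ_s m g cos θ, so μ_s,min = tan θ.
μ_s,min = tan 22° = 0.404.

μ_s,min ≈ 0.404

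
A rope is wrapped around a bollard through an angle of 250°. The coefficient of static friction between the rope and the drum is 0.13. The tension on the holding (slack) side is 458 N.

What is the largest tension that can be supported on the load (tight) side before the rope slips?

T_max ≈ 808 N

At impending slip the capstan equation gives T₂/T₁ = e^{μβ} with β in radians.
β = 250° × π/180 = 4.363 rad.
e^{μβ} = e^{0.13×4.363} = 1.763.
T₂ = T₁ · e^{μβ} = 458 × 1.763 = 808 N.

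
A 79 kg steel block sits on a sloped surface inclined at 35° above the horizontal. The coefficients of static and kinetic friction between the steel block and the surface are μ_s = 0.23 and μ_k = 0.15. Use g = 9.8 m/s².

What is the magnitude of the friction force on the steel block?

Perpendicular to the surface, N = m g cos θ = 79·9.8·cos 35° = 634.2 N.
For equilibrium along the incline, friction must balance the weight component: f = m g sin θ = 444.1 N up the slope.
Static friction can supply at most μ_s N = 145.9 N.
Since |444.1| > 145.9 N, static friction cannot hold it; the steel block slides down the incline and kinetic friction applies: f = μ_k N = 0.15 × 634.2 = 95.1 N.

f ≈ 95.1 N (up the incline)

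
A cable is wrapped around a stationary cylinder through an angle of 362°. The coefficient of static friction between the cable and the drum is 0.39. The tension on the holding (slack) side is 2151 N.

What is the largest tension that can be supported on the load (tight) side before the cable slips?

T_max ≈ 25300 N

At impending slip the capstan equation gives T₂/T₁ = e^{μβ} with β in radians.
β = 362° × π/180 = 6.318 rad.
e^{μβ} = e^{0.39×6.318} = 11.75.
T₂ = T₁ · e^{μβ} = 2151 × 11.75 = 25300 N.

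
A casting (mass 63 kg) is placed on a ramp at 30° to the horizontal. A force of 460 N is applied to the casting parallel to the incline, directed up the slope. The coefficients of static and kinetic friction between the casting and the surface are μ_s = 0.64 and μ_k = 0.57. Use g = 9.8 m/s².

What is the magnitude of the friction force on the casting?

f ≈ 151 N (down the incline)

The normal reaction is N = m g cos θ = 534.7 N.
The friction needed for equilibrium is m g sin θ − P = 308.7 − 460 = -151.3 N, measured positive up-slope.
Maximum static friction available: μ_s N = 0.64 × 534.7 = 342.2 N.
Since |-151.3| ≤ 342.2 N, static friction is sufficient; f equals the required value, not μ_s N.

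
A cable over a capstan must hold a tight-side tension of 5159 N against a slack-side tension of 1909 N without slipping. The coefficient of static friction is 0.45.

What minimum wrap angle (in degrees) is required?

β_min ≈ 127°

T₂/T₁ = e^{μβ} → β = ln(T₂/T₁)/μ.
β = ln(5159/1909)/0.45 = 0.9942/0.45 = 2.209 rad.
In degrees: β = 2.209 × 180/π = 127°.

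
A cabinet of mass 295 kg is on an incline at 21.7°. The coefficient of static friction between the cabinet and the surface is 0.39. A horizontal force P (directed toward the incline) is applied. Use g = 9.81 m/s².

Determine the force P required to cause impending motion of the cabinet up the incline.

P ≈ 2700 N

At impending motion up the slope, friction acts down-slope at its limit: f = μ_s N.
Perpendicular to the incline: N = m g cos θ + P sin θ.
Along the incline: P cos θ = m g sin θ + μ_s N = m g sin θ + μ_s (m g cos θ + P sin θ).
Solving, P (cos θ − μ_s sin θ) = m g (sin θ + μ_s cos θ), so P = 295×9.81×(sin 21.7° + 0.39 cos 21.7°)/(cos 21.7° − 0.39 sin 21.7°) = 2890×0.7321/0.7849 = 2700 N.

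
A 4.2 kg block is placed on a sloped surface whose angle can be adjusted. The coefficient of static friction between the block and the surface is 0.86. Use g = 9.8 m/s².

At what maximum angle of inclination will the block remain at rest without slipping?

θ_max ≈ 40.7°

At the slip threshold, m g sin θ = μ_s · m g cos θ, so tan θ = μ_s.
θ_max = arctan(0.86) = 40.7°.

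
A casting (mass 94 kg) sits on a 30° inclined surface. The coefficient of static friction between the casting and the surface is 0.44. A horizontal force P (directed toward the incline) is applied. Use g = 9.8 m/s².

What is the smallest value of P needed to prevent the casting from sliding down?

P_min ≈ 101 N

The casting tends to slide down (tan θ > μ_s), so at the point of impending slip friction acts up-slope at its limit: f = μ_s N.
Perpendicular to the incline: N = m g cos θ + P sin θ.
Along the incline: P cos θ + μ_s N = m g sin θ, i.e. P cos θ + μ_s (m g cos θ + P sin θ) = m g sin θ.
Solving, P (cos θ + μ_s sin θ) = m g (sin θ − μ_s cos θ), so P = 921×0.1189/1.086 = 101 N.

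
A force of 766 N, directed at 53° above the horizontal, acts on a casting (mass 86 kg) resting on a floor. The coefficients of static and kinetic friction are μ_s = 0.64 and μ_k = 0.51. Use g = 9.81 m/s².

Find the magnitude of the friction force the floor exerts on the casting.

f ≈ 118 N

Vertical equilibrium gives N = m g − P sin α = 231.9 N.
Horizontally, friction must balance P cos α = 461 N.
The static-friction limit is μ_s N = 148.4 N.
The required friction exceeds μ_s N, so the casting moves and f = μ_k N = 118 N.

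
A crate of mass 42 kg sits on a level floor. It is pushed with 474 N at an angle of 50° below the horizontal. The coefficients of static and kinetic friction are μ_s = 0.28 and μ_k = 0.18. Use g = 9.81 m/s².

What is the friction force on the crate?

The vertical component of P adds to the normal force: N = m g + P sin α = 412 + 363.1 = 775.1 N.
Horizontally, friction must balance P cos α = 304.7 N.
μ_s N = 0.28 × 775.1 = 217 N.
The required friction exceeds μ_s N, so the crate moves and f = μ_k N = 140 N.

f ≈ 140 N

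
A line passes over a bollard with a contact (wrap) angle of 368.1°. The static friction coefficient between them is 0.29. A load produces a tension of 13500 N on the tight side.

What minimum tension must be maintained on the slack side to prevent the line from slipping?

T_min ≈ 2100 N

Capstan equation at impending slip: T_tight/T_slack = e^{μβ}.
β = 368.1° = 6.425 rad; e^{μβ} = e^{0.29×6.425} = 6.444.
T_slack = T_tight / e^{μβ} = 13500 / 6.444 = 2100 N.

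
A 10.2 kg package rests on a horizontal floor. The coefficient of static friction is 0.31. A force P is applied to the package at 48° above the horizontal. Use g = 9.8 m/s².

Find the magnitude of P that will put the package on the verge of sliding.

N = m g − P sin α (the pull lifts the package).
At impending slip, P cos α = μ_s N = μ_s (m g − P sin α).
Solving: P (cos α + μ_s sin α) = μ_s m g → P = 0.31×100/(cos 48° + 0.31 sin 48°) = 31/0.8995 = 34.4 N.

P ≈ 34.4 N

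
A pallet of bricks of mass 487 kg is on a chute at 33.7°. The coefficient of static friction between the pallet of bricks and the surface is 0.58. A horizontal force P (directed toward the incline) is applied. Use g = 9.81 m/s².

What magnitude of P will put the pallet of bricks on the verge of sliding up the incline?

At impending motion up the slope, friction acts down-slope at its limit: f = μ_s N.
Perpendicular to the incline: N = m g cos θ + P sin θ.
Along the incline: P cos θ = m g sin θ + μ_s N = m g sin θ + μ_s (m g cos θ + P sin θ).
Solving, P (cos θ − μ_s sin θ) = m g (sin θ + μ_s cos θ), so P = 487×9.81×(sin 33.7° + 0.58 cos 33.7°)/(cos 33.7° − 0.58 sin 33.7°) = 4780×1.037/0.5101 = 9710 N.

P ≈ 9710 N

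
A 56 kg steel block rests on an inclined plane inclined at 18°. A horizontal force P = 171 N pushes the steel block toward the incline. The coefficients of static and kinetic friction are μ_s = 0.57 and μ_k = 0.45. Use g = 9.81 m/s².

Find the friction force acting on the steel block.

The horizontal push has a component P sin θ into the surface, so N = m g cos θ + P sin θ = 522.5 + 52.84 = 575.3 N.
Parallel to the incline: P cos θ − m g sin θ = 162.6 − 169.8 = -7.131 N; the friction needed to balance this is 7.131 N acting up the slope.
Maximum static friction: μ_s N = 0.57 × 575.3 = 327.9 N.
Since 7.131 N is within the 327.9 N limit, the steel block stays put and friction is exactly 7.13 N.

f ≈ 7.13 N (up the incline)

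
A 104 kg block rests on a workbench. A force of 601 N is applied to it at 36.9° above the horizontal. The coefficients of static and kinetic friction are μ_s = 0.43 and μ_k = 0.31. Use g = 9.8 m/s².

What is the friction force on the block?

Vertical equilibrium gives N = m g − P sin α = 658.3 N.
The horizontal driving force is P cos α = 480.6 N, so equilibrium needs friction f = 480.6 N.
μ_s N = 0.43 × 658.3 = 283.1 N.
The required friction exceeds μ_s N, so the block moves and f = μ_k N = 204 N.

f ≈ 204 N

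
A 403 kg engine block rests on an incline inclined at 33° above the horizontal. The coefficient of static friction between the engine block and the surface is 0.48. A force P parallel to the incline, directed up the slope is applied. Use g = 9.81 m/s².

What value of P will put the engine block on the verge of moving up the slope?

At impending motion up the slope, friction acts down-slope at its limit: f = μ_s N.
P is parallel to the surface, so N = m g cos θ = 3320 N.
Along the incline: P = m g sin θ + μ_s N = 2150 + 0.48×3320 = 3740 N.

P ≈ 3740 N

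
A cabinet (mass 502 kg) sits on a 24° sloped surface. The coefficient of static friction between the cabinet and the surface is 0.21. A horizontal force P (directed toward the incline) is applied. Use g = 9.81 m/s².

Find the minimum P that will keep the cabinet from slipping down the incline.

P_min ≈ 1060 N

The cabinet tends to slide down (tan θ > μ_s), so at the point of impending slip friction acts up-slope at its limit: f = μ_s N.
Perpendicular to the incline: N = m g cos θ + P sin θ.
Along the incline: P cos θ + μ_s N = m g sin θ, i.e. P cos θ + μ_s (m g cos θ + P sin θ) = m g sin θ.
Solving, P (cos θ + μ_s sin θ) = m g (sin θ − μ_s cos θ), so P = 4920×0.2149/0.999 = 1060 N.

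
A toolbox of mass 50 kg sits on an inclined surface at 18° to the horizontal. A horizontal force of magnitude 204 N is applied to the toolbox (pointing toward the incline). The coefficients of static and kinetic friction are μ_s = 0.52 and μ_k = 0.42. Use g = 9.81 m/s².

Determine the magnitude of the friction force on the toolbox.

The horizontal push has a component P sin θ into the surface, so N = m g cos θ + P sin θ = 466.5 + 63.04 = 529.5 N.
Along the incline, the net driving force (taking up-slope positive) is P cos θ − m g sin θ = 194 − 151.6 = 42.44 N, so equilibrium requires friction f = -42.44 N (down-slope).
The limit of static friction is μ_s N = 275.4 N.
|f_req| = 42.44 ≤ 275.4 N → the toolbox is in equilibrium; friction equals the required value.

f ≈ 42.4 N (down the incline)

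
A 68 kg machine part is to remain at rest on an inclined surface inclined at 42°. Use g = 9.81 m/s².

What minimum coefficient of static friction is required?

At the slip threshold m g sin θ = μ_s m g cos θ, so μ_s,min = tan θ.
μ_s,min = tan 42° = 0.9.

μ_s,min ≈ 0.9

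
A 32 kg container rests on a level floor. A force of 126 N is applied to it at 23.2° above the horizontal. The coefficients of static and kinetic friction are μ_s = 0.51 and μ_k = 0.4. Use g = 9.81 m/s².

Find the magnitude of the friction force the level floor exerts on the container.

Vertical equilibrium gives N = m g − P sin α = 264.3 N.
The horizontal driving force is P cos α = 115.8 N, so equilibrium needs friction f = 115.8 N.
The static-friction limit is μ_s N = 134.8 N.
Since 115.8 N does not exceed the limit, the container stays at rest and f = 116 N.

f ≈ 116 N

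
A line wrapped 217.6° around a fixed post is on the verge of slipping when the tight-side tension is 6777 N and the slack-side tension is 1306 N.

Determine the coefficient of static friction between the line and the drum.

T₂/T₁ = e^{μβ} → μ = ln(T₂/T₁)/β.
β = 217.6° = 3.798 rad.
μ = ln(6777/1306)/3.798 = ln(5.189)/3.798 = 0.434.

μ ≈ 0.434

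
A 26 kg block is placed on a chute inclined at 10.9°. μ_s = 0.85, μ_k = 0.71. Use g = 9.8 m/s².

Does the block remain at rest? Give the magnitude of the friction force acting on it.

N = m g cos θ = 250 N.
Down-slope weight component: m g sin θ = 48.2 N.
μ_s N = 213 N.
48.2 ≤ 213 N, so it stays put; friction = 48.2 N.

f ≈ 48.2 N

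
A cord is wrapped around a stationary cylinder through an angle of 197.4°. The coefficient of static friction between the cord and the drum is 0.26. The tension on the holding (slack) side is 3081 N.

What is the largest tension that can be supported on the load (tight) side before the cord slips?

At impending slip the capstan equation gives T₂/T₁ = e^{μβ} with β in radians.
β = 197.4° × π/180 = 3.445 rad.
e^{μβ} = e^{0.26×3.445} = 2.449.
T₂ = T₁ · e^{μβ} = 3081 × 2.449 = 7550 N.

T_max ≈ 7550 N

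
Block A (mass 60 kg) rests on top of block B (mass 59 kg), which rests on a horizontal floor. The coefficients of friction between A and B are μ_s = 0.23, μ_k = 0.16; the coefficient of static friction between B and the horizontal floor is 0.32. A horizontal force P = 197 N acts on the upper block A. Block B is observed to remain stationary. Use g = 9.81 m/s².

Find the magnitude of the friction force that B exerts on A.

f ≈ 94.2 N

The normal force B exerts on A is simply A's weight, N₁ = 588.6 N.
Maximum static friction on A from B: μ_s N₁ = 0.23×588.6 = 135.4 N.
P = 197 N exceeds that limit, so A slips over B and the interface friction becomes kinetic: f₁ = μ_k N₁ = 0.16×588.6 = 94.2 N.
By Newton's third law B feels 94.2 N forward from A. With B stationary, the floor's static friction on B balances it: f₂ = 94.2 N (well within μ_s(m_A+m_B)g = 373.6 N).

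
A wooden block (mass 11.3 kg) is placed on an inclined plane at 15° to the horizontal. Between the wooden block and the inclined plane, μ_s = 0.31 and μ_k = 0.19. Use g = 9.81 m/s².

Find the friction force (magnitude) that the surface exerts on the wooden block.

Normal force: N = m g cos θ = 11.3 × 9.81 × cos 15° = 107.1 N.
Along the slope the weight component is m g sin θ = 28.69 N; friction must supply exactly this, acting up-slope.
Maximum static friction available: μ_s N = 0.31 × 107.1 = 33.19 N.
Since |28.69| ≤ 33.19 N, the wooden block remains in static equilibrium and friction takes exactly the required value.

f ≈ 28.7 N (up the incline)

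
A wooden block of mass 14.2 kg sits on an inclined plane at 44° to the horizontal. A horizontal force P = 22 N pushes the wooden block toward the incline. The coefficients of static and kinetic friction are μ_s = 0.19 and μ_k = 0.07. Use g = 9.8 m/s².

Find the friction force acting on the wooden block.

f ≈ 8.08 N (up the incline)

The horizontal push has a component P sin θ into the surface, so N = m g cos θ + P sin θ = 100.1 + 15.28 = 115.4 N.
Parallel to the incline: P cos θ − m g sin θ = 15.83 − 96.67 = -80.84 N; the friction needed to balance this is 80.84 N acting up the slope.
Maximum static friction: μ_s N = 0.19 × 115.4 = 21.92 N.
The required 80.84 N exceeds the static limit, so the wooden block slides down-slope and f = μ_k N = 0.07×115.4 = 8.08 N.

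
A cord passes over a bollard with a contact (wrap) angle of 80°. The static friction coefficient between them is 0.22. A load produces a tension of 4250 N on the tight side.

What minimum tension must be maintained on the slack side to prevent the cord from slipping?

Capstan equation at impending slip: T_tight/T_slack = e^{μβ}.
β = 80° = 1.396 rad; e^{μβ} = e^{0.22×1.396} = 1.36.
T_slack = T_tight / e^{μβ} = 4250 / 1.36 = 3130 N.

T_min ≈ 3130 N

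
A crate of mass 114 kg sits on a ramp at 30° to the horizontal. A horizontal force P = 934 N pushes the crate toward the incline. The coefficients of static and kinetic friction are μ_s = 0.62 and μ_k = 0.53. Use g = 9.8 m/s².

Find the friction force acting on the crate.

Resolve perpendicular to the incline: N = m g cos θ + P sin θ = 114×9.8×cos 30° + 934×sin 30° = 1435 N.
Along the incline, the net driving force (taking up-slope positive) is P cos θ − m g sin θ = 808.9 − 558.6 = 250.3 N, so equilibrium requires friction f = -250.3 N (down-slope).
The limit of static friction is μ_s N = 889.4 N.
Since 250.3 N is within the 889.4 N limit, the crate stays put and friction is exactly 250 N.

f ≈ 250 N (down the incline)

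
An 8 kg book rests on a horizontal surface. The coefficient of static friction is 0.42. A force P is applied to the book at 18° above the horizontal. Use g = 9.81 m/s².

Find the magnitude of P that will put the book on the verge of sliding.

P ≈ 30.5 N

N = m g − P sin α (the pull lifts the book).
At impending slip, P cos α = μ_s N = μ_s (m g − P sin α).
Solving: P (cos α + μ_s sin α) = μ_s m g → P = 0.42×78.5/(cos 18° + 0.42 sin 18°) = 33/1.081 = 30.5 N.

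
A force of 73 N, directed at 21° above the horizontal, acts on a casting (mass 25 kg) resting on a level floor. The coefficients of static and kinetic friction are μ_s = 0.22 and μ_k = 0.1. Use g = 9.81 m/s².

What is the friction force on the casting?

Vertical equilibrium gives N = m g − P sin α = 219.1 N.
The horizontal driving force is P cos α = 68.15 N, so equilibrium needs friction f = 68.15 N.
μ_s N = 0.22 × 219.1 = 48.2 N.
The required friction exceeds μ_s N, so the casting moves and f = μ_k N = 21.9 N.

f ≈ 21.9 N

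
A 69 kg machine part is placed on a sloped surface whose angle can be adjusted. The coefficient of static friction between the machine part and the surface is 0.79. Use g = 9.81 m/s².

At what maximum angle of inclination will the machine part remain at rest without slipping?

At the slip threshold, m g sin θ = μ_s · m g cos θ, so tan θ = μ_s.
θ_max = arctan(0.79) = 38.3°.

θ_max ≈ 38.3°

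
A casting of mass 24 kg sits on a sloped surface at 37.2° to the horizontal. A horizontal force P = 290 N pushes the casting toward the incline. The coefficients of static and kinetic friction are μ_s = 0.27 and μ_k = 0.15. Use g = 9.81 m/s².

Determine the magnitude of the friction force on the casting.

f ≈ 88.6 N (down the incline)

Resolve perpendicular to the incline: N = m g cos θ + P sin θ = 24×9.81×cos 37.2° + 290×sin 37.2° = 362.9 N.
Along the incline, the net driving force (taking up-slope positive) is P cos θ − m g sin θ = 231 − 142.3 = 88.65 N, so equilibrium requires friction f = -88.65 N (down-slope).
The limit of static friction is μ_s N = 97.97 N.
|f_req| = 88.65 ≤ 97.97 N → the casting is in equilibrium; friction equals the required value.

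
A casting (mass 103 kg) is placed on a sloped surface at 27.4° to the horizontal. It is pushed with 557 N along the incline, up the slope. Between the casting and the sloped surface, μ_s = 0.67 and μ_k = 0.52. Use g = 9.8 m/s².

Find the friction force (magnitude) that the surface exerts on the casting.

Perpendicular to the surface, N = m g cos θ = 103·9.8·cos 27.4° = 896.2 N.
Parallel to the incline, ΣF = 0 gives f = m g sin θ − P = 464.5 − 557 = -92.47 N (up-slope positive).
Maximum static friction available: μ_s N = 0.67 × 896.2 = 600.4 N.
Since |-92.47| ≤ 600.4 N, the casting remains in static equilibrium and friction takes exactly the required value.

f ≈ 92.5 N (down the incline)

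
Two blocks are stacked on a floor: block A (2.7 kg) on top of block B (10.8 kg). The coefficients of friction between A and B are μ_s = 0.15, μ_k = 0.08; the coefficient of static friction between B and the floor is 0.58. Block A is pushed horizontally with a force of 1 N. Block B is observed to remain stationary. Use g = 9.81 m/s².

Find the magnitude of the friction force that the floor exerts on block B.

f ≈ 1 N

Between the blocks, N₁ = m_A g = 26.49 N.
So the A–B interface can sustain at most μ_s N₁ = 3.973 N of static friction.
P = 1 N is within that limit, so A and B move together (both at rest); the A–B friction is simply f₁ = P = 1 N.
By Newton's third law B feels 1 N forward from A. With B stationary, the floor's static friction on B balances it: f₂ = 1 N (well within μ_s(m_A+m_B)g = 76.81 N).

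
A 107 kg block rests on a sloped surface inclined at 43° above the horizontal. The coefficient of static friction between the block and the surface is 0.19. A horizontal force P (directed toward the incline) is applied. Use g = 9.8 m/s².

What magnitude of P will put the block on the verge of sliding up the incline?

P ≈ 1430 N

At impending motion up the slope, friction acts down-slope at its limit: f = μ_s N.
Perpendicular to the incline: N = m g cos θ + P sin θ.
Along the incline: P cos θ = m g sin θ + μ_s N = m g sin θ + μ_s (m g cos θ + P sin θ).
Solving, P (cos θ − μ_s sin θ) = m g (sin θ + μ_s cos θ), so P = 107×9.8×(sin 43° + 0.19 cos 43°)/(cos 43° − 0.19 sin 43°) = 1050×0.821/0.6018 = 1430 N.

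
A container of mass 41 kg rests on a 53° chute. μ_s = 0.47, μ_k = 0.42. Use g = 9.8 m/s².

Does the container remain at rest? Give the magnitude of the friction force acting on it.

N = m g cos θ = 242 N.
Down-slope weight component: m g sin θ = 321 N.
μ_s N = 114 N.
321 > 114 N, so it slides; kinetic friction f = μ_k N = 0.42×242 = 102 N.

f ≈ 102 N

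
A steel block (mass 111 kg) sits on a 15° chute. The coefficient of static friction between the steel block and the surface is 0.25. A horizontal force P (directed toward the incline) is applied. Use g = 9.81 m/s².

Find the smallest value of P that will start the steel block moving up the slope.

At impending motion up the slope, friction acts down-slope at its limit: f = μ_s N.
Perpendicular to the incline: N = m g cos θ + P sin θ.
Along the incline: P cos θ = m g sin θ + μ_s N = m g sin θ + μ_s (m g cos θ + P sin θ).
Solving, P (cos θ − μ_s sin θ) = m g (sin θ + μ_s cos θ), so P = 111×9.81×(sin 15° + 0.25 cos 15°)/(cos 15° − 0.25 sin 15°) = 1090×0.5003/0.9012 = 604 N.

P ≈ 604 N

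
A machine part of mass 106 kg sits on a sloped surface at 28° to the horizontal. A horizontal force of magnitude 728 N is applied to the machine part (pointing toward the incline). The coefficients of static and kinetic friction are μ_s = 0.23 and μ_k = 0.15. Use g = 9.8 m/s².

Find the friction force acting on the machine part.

The horizontal push has a component P sin θ into the surface, so N = m g cos θ + P sin θ = 917.2 + 341.8 = 1259 N.
Along the incline, the net driving force (taking up-slope positive) is P cos θ − m g sin θ = 642.8 − 487.7 = 155.1 N, so equilibrium requires friction f = -155.1 N (down-slope).
Maximum static friction: μ_s N = 0.23 × 1259 = 289.6 N.
|f_req| = 155.1 ≤ 289.6 N → the machine part is in equilibrium; friction equals the required value.

f ≈ 155 N (down the incline)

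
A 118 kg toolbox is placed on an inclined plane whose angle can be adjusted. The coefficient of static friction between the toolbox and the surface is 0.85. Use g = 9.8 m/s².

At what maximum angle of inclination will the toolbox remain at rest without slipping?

θ_max ≈ 40.4°

At the slip threshold, m g sin θ = μ_s · m g cos θ, so tan θ = μ_s.
θ_max = arctan(0.85) = 40.4°.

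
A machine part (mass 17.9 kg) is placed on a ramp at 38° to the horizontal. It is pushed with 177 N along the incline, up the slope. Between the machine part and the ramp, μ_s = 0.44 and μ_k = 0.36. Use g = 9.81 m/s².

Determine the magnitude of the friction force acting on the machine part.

f ≈ 49.8 N (down the incline)

Perpendicular to the surface, N = m g cos θ = 17.9·9.81·cos 38° = 138.4 N.
The friction needed for equilibrium is m g sin θ − P = 108.1 − 177 = -68.89 N, measured positive up-slope.
Static friction can supply at most μ_s N = 60.88 N.
Since |-68.89| > 60.88 N, static friction cannot hold it; the machine part slides up the incline and kinetic friction applies: f = μ_k N = 0.36 × 138.4 = 49.8 N.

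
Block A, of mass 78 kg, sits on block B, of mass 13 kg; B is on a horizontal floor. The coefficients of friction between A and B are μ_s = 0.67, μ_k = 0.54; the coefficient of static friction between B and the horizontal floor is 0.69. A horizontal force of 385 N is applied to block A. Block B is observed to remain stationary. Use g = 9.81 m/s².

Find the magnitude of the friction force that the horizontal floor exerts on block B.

f ≈ 385 N

The normal force B exerts on A is simply A's weight, N₁ = 765.2 N.
So the A–B interface can sustain at most μ_s N₁ = 512.7 N of static friction.
Since P = 385 N ≤ 512.7 N, A does not slip on B; friction on A equals P = 385 N.
By Newton's third law B feels 385 N forward from A. With B stationary, the floor's static friction on B balances it: f₂ = 385 N (well within μ_s(m_A+m_B)g = 616 N).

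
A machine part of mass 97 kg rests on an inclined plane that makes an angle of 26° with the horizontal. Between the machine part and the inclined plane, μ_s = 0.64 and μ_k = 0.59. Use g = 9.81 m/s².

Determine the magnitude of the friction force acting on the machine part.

f ≈ 417 N (up the incline)

Normal force: N = m g cos θ = 97 × 9.81 × cos 26° = 855.3 N.
Along the slope the weight component is m g sin θ = 417.1 N; friction must supply exactly this, acting up-slope.
Static friction can supply at most μ_s N = 547.4 N.
Since |417.1| ≤ 547.4 N, no slip — friction simply equals what equilibrium demands.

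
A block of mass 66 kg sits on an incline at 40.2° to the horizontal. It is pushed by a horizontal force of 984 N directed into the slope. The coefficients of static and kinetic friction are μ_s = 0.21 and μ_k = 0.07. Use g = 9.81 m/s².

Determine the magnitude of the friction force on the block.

The horizontal push has a component P sin θ into the surface, so N = m g cos θ + P sin θ = 494.5 + 635.1 = 1130 N.
Parallel to the incline: P cos θ − m g sin θ = 751.6 − 417.9 = 333.7 N; the friction needed to balance this is 333.7 N acting down the slope.
The limit of static friction is μ_s N = 237.2 N.
|f_req| = 333.7 > 237.2 N → the block slides up the incline; f = μ_k N = 0.07 × 1130 = 79.1 N.

f ≈ 79.1 N (down the incline)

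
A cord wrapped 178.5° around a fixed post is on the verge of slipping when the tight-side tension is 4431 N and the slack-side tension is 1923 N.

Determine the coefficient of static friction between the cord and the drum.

T₂/T₁ = e^{μβ} → μ = ln(T₂/T₁)/β.
β = 178.5° = 3.115 rad.
μ = ln(4431/1923)/3.115 = ln(2.304)/3.115 = 0.268.

μ ≈ 0.268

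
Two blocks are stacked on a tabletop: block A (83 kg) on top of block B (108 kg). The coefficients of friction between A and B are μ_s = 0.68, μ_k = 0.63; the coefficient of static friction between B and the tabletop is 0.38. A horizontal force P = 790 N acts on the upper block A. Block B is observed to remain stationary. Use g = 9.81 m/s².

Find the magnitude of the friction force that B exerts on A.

f ≈ 513 N

Between the blocks, N₁ = m_A g = 814.2 N.
Maximum static friction on A from B: μ_s N₁ = 0.68×814.2 = 553.7 N.
Since P = 790 N > 553.7 N, A slides on B; the A–B friction is kinetic: f₁ = μ_k N₁ = 0.63×814.2 = 513 N.
B experiences an equal 513 N forward from A (third law). B is in equilibrium, so the floor supplies f₂ = 513 N of static friction (limit μ_s(m_A+m_B)g = 712 N, not exceeded).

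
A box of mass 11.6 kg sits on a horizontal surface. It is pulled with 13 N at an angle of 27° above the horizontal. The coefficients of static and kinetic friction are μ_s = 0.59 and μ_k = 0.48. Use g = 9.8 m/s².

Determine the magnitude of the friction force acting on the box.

f ≈ 11.6 N

The vertical component of P reduces the normal force: N = m g − P sin α = 113.7 − 5.902 = 107.8 N.
Horizontally, friction must balance P cos α = 11.58 N.
The static-friction limit is μ_s N = 63.59 N.
Since 11.58 N does not exceed the limit, the box stays at rest and f = 11.6 N.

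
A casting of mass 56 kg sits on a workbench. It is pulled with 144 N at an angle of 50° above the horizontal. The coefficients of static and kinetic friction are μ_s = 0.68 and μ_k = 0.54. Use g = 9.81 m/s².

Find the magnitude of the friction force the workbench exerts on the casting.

f ≈ 92.6 N

The vertical component of P reduces the normal force: N = m g − P sin α = 549.4 − 110.3 = 439 N.
The horizontal driving force is P cos α = 92.56 N, so equilibrium needs friction f = 92.56 N.
The static-friction limit is μ_s N = 298.6 N.
92.56 ≤ 298.6 N → static; friction equals the required 92.6 N.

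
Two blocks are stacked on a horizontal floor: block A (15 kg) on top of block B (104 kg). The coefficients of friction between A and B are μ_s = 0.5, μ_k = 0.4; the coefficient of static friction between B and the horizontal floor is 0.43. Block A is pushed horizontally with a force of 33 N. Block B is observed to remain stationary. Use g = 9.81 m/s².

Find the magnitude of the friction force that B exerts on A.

Between the blocks, N₁ = m_A g = 147.2 N.
So the A–B interface can sustain at most μ_s N₁ = 73.58 N of static friction.
P = 33 N is within that limit, so A and B move together (both at rest); the A–B friction is simply f₁ = P = 33 N.
By Newton's third law B feels 33 N forward from A. With B stationary, the floor's static friction on B balances it: f₂ = 33 N (well within μ_s(m_A+m_B)g = 502 N).

f ≈ 33 N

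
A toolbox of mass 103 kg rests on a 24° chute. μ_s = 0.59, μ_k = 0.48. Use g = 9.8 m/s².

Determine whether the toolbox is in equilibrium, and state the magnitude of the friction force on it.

f ≈ 411 N

N = m g cos θ = 922 N.
Down-slope weight component: m g sin θ = 411 N.
μ_s N = 544 N.
411 ≤ 544 N, so it stays put; friction = 411 N.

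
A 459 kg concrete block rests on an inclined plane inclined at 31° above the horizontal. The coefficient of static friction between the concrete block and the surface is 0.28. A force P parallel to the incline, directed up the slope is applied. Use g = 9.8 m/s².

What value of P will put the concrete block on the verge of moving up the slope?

P ≈ 3400 N

At impending motion up the slope, friction acts down-slope at its limit: f = μ_s N.
P is parallel to the surface, so N = m g cos θ = 3860 N.
Along the incline: P = m g sin θ + μ_s N = 2320 + 0.28×3860 = 3400 N.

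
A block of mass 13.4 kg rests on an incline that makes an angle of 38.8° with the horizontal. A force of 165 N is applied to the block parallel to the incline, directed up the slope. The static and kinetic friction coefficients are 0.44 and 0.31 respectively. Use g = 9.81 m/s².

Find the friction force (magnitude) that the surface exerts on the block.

f ≈ 31.8 N (down the incline)

The normal reaction is N = m g cos θ = 102.4 N.
For equilibrium along the incline the friction force must supply f = m g sin θ − P = 82.37 − 165 = -82.63 N (positive meaning up-slope).
The static-friction ceiling is μ_s N = 0.44 × 102.4 = 45.08 N.
Since |-82.63| > 45.08 N, static friction cannot hold it; the block slides up the incline and kinetic friction applies: f = μ_k N = 0.31 × 102.4 = 31.8 N.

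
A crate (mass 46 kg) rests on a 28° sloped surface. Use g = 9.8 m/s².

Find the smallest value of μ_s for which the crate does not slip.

μ_s,min ≈ 0.532

At the slip threshold m g sin θ = μ_s m g cos θ, so μ_s,min = tan θ.
μ_s,min = tan 28° = 0.532.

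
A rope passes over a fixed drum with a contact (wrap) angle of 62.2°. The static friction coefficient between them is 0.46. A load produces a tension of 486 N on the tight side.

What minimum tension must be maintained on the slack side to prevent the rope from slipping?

T_min ≈ 295 N

Capstan equation at impending slip: T_tight/T_slack = e^{μβ}.
β = 62.2° = 1.086 rad; e^{μβ} = e^{0.46×1.086} = 1.648.
T_slack = T_tight / e^{μβ} = 486 / 1.648 = 295 N.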